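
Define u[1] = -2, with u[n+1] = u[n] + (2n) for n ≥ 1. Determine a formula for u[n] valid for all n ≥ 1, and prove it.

Claim: u[n] = n^2 − n − 2.

Base case: u[1] = -2, and 1^2 − 1 − 2 = -2.
Assume u[m] = m^2 − m − 2.
Then u[m+1] = u[m] + (2m) = (m^2 − m − 2) + (2m) = m^2 + m − 2,
and (m+1)^2 − (m+1) − 2 = m^2 + m − 2.
This completes the inductive step, so u[n] = n^2 − n − 2 for all n ≥ 1.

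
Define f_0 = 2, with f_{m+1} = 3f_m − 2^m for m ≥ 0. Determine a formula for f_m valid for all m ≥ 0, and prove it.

Claim: f_m = 3^m + 2^m.

Base case: f_0 = 2, and 3^0 + 2^0 = 1 + 1 = 2.
Assume f_j = 3^j + 2^j for some j ≥ 0.
Then f_{j+1} = 3f_j − 2^j = 3·(3^j + 2^j) − 2^j = 3^{j+1} + 3·2^j − 2^j = 3^{j+1} + 2·2^j = 3^{j+1} + 2^{j+1}.
By induction, f_m = 3^m + 2^m for all m ≥ 0.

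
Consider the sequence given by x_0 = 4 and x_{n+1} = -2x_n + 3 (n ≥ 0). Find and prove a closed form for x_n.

Claim: x_n = 3·(-2)^n + 1.

Base case: x_0 = 4, and 3·(-2)^0 + 1 = 3 + 1 = 4.
Assume x_j = 3·(-2)^j + 1 for some j ≥ 0.
Then x_{j+1} = -2x_j + 3 = -2·(3·(-2)^j + 1) + 3 = -6·(-2)^j − 2 + 3 = 3·(-2)^{j+1} + 1.
Hence x_n = 3·(-2)^n + 1 for every n ≥ 0, by induction.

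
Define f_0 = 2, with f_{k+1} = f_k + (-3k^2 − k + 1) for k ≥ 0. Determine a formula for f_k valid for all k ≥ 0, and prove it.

Claim: f_k = -k^3 + k^2 + k + 2.

Base case: f_0 = 2, and -0^3 + 0^2 + 0 + 2 = 2.
Assume f_m = -m^3 + m^2 + m + 2.
Then f_{m+1} = f_m + (-3m^2 − m + 1) = (-m^3 + m^2 + m + 2) + (-3m^2 − m + 1) = -m^3 − 2m^2 + 3,
and -(m+1)^3 + (m+1)^2 + (m+1) + 2 = -m^3 − 2m^2 + 3.
By induction, f_k = -k^3 + k^2 + k + 2 for all k ≥ 0.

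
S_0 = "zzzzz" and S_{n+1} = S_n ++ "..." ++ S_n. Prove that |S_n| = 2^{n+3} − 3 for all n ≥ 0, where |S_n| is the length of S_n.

Base case: |S_0| = 5, and 2^{0+3} − 3 = 5.
Assume |S_m| = 2^{m+3} − 3.
Then |S_{m+1}| = |S_m| + 3 + |S_m| = 2|S_m| + 3 = 2(2^{m+3} − 3) + 3 = 2^{m+1+3} − 6 + 3 = 2^{m+1+3} − 3.
So the formula holds for m+1, and by induction |S_n| = 2^{n+3} − 3 for all n ≥ 0.

|S_n| = 2^{n+3} − 3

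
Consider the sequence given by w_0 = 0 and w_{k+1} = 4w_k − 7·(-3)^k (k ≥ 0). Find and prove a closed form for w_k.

Claim: w_k = -4^k + (-3)^k.

Base case: w_0 = 0, and -4^0 + (-3)^0 = -1 + 1 = 0.
Assume w_j = -4^j + (-3)^j for some j ≥ 0.
Then w_{j+1} = 4w_j − 7·(-3)^j = 4·(-4^j + (-3)^j) − 7·(-3)^j = -4^{j+1} + 4·(-3)^j − 7·(-3)^j = -4^{j+1} − 3·(-3)^j = -4^{j+1} + (-3)^{j+1}.
Hence w_k = -4^k + (-3)^k for every k ≥ 0, by induction.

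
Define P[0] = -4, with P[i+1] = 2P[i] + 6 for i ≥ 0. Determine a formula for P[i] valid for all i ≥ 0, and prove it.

Claim: P[i] = 2^{i+1} − 6.

Base case: P[0] = -4, and 2^{0+1} − 6 = 2 − 6 = -4.
Assume P[r] = 2^{r+1} − 6 for some r ≥ 0.
Then P[r+1] = 2P[r] + 6 = 2·(2^{r+1} − 6) + 6 = 2^{r+2} − 12 + 6 = 2^{r+2} − 6.
So the formula holds for r+1, and by induction P[i] = 2^{i+1} − 6 for all i ≥ 0.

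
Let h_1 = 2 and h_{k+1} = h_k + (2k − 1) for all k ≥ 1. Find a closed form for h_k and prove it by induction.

Claim: h_k = k^2 − 2k + 3.

Base case: h_1 = 2, and 1^2 − 2·1 + 3 = 2.
Assume h_m = m^2 − 2m + 3.
Then h_{m+1} = h_m + (2m − 1) = (m^2 − 2m + 3) + (2m − 1) = m^2 + 2,
and (m+1)^2 − 2·(m+1) + 3 = m^2 + 2.
This completes the inductive step, so h_k = k^2 − 2k + 3 for all k ≥ 1.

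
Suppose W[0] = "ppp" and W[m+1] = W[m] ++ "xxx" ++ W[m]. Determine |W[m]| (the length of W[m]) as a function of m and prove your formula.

Claim: |W[m]| = 6·2^m − 3.

Base case: |W[0]| = 3, and 6·2^0 − 3 = 3.
Assume |W[k]| = 6·2^k − 3.
Then |W[k+1]| = |W[k]| + 3 + |W[k]| = 2|W[k]| + 3 = 2(6·2^k − 3) + 3 = 6·2^{k+1} − 6 + 3 = 6·2^{k+1} − 3.
By induction, |W[m]| = 6·2^m − 3 for all m ≥ 0.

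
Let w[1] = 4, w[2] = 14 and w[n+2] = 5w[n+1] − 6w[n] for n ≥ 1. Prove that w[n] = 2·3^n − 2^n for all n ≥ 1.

Base cases: w[1] = 4 and 2·3^1 − 2^1 = 4; w[2] = 14 and 2·3^2 − 2^2 = 14.
Assume w[j] = 2·3^j − 2^j for all 1 ≤ j ≤ k, where k ≥ 2.
Then w[k+1] = 5w[k] − 6w[k−1] = 5·(2·3^k − 2^k) − 6·(2·3^{k−1} − 2^{k−1}) = 2·(5·3 − 6)3^{k−1} − (5·2 − 6)2^{k−1} = 18·3^{k−1} − 4·2^{k−1} = 2·3^{k+1} − 2^{k+1}.
So the formula holds for k+1, and by strong induction w[n] = 2·3^n − 2^n for all n ≥ 1.

w[n] = 2·3^n − 2^n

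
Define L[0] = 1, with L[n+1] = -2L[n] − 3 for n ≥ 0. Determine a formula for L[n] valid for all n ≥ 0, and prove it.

Claim: L[n] = 2·(-2)^n − 1.

Base case: L[0] = 1, and 2·(-2)^0 − 1 = 2 − 1 = 1.
Assume L[m] = 2·(-2)^m − 1 for some m ≥ 0.
Then L[m+1] = -2L[m] − 3 = -2·(2·(-2)^m − 1) − 3 = -4·(-2)^m + 2 − 3 = 2·(-2)^{m+1} − 1.
Hence L[n] = 2·(-2)^n − 1 for every n ≥ 0, by induction.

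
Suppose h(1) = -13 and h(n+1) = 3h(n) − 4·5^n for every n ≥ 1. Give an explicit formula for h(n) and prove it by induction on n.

Claim: h(n) = -3^n − 2·5^n.

Base case: h(1) = -13, and -3^1 − 2·5^1 = -3 − 10 = -13.
Assume h(k) = -3^k − 2·5^k for some k ≥ 1.
Then h(k+1) = 3h(k) − 4·5^k = 3·(-3^k − 2·5^k) − 4·5^k = -3^{k+1} − 6·5^k − 4·5^k = -3^{k+1} − 10·5^k = -3^{k+1} − 2·5^{k+1}.
Hence h(n) = -3^n − 2·5^n for every n ≥ 1, by induction.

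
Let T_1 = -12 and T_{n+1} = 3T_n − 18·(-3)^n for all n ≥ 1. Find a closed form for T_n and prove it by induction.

Claim: T_n = -3^n + 3·(-3)^n.

Base case: T_1 = -12, and -3^1 + 3·(-3)^1 = -3 − 9 = -12.
Assume T_k = -3^k + 3·(-3)^k for some k ≥ 1.
Then T_{k+1} = 3T_k − 18·(-3)^k = 3·(-3^k + 3·(-3)^k) − 18·(-3)^k = -3^{k+1} + 9·(-3)^k − 18·(-3)^k = -3^{k+1} − 9·(-3)^k = -3^{k+1} + 3·(-3)^{k+1}.
By induction, T_n = -3^n + 3·(-3)^n for all n ≥ 1.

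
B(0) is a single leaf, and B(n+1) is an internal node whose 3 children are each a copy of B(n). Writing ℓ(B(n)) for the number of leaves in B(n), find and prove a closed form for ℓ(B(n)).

Claim: ℓ(B(n)) = 3^n.

Base case: ℓ(B(0)) = 1, and 3^0 = 1.
Assume ℓ(B(m)) = 3^m.
Then ℓ(B(m+1)) = 3·ℓ(B(m)) = 3·3^m = 3^{m+1}.
So the formula holds for m+1, and by induction ℓ(B(n)) = 3^n for all n ≥ 0.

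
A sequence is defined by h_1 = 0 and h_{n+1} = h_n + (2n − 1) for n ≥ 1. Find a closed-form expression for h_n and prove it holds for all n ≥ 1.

Claim: h_n = n^2 − 2n + 1.

Base case: h_1 = 0, and 1^2 − 2·1 + 1 = 0.
Assume h_m = m^2 − 2m + 1.
Then h_{m+1} = h_m + (2m − 1) = (m^2 − 2m + 1) + (2m − 1) = m^2,
and (m+1)^2 − 2·(m+1) + 1 = m^2.
By induction, h_n = n^2 − 2n + 1 for all n ≥ 1.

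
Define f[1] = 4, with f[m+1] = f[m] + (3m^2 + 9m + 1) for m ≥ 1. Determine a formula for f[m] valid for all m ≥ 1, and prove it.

Claim: f[m] = m^3 + 3m^2 − 3m + 3.

Base case: f[1] = 4, and 1^3 + 3·1^2 − 3·1 + 3 = 4.
Assume f[j] = j^3 + 3j^2 − 3j + 3.
Then f[j+1] = f[j] + (3j^2 + 9j + 1) = (j^3 + 3j^2 − 3j + 3) + (3j^2 + 9j + 1) = j^3 + 6j^2 + 6j + 4,
and (j+1)^3 + 3·(j+1)^2 − 3·(j+1) + 3 = j^3 + 6j^2 + 6j + 4.
This completes the inductive step, so f[m] = m^3 + 3m^2 − 3m + 3 for all m ≥ 1.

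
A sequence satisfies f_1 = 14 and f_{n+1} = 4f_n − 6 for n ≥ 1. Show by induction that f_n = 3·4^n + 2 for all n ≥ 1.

Base case: f_1 = 14, and 3·4^1 + 2 = 12 + 2 = 14.
Assume f_k = 3·4^k + 2 for some k ≥ 1.
Then f_{k+1} = 4f_k − 6 = 4·(3·4^k + 2) − 6 = 12·4^k + 8 − 6 = 3·4^{k+1} + 2.
By induction, f_n = 3·4^n + 2 for all n ≥ 1.

f_n = 3·4^n + 2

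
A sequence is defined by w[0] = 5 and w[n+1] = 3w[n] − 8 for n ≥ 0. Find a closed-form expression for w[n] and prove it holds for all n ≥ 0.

Claim: w[n] = 3^n + 4.

Base case: w[0] = 5, and 3^0 + 4 = 1 + 4 = 5.
Assume w[j] = 3^j + 4 for some j ≥ 0.
Then w[j+1] = 3w[j] − 8 = 3·(3^j + 4) − 8 = 3^{j+1} + 12 − 8 = 3^{j+1} + 4.
By induction, w[n] = 3^n + 4 for all n ≥ 0.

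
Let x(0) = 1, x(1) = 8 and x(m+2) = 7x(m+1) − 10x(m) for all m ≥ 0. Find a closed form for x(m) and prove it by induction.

Claim: x(m) = -2^m + 2·5^m.

Base cases: x(0) = 1 and -2^0 + 2·5^0 = 1; x(1) = 8 and -2^1 + 2·5^1 = 8.
Assume x(j) = -2^j + 2·5^j for all 0 ≤ j ≤ r, where r ≥ 1.
Then x(r+1) = 7x(r) − 10x(r−1) = 7·(-2^r + 2·5^r) − 10·(-2^{r−1} + 2·5^{r−1}) = -(7·2 − 10)2^{r−1} + 2·(7·5 − 10)5^{r−1} = -4·2^{r−1} + 50·5^{r−1} = -2^{r+1} + 2·5^{r+1}.
This completes the inductive step, so x(m) = -2^m + 2·5^m for all m ≥ 0.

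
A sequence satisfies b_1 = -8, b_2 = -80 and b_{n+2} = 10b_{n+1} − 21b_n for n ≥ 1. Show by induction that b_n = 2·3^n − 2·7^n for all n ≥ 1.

Base cases: b_1 = -8 and 2·3^1 − 2·7^1 = -8; b_2 = -80 and 2·3^2 − 2·7^2 = -80.
Assume b_j = 2·3^j − 2·7^j for all 1 ≤ j ≤ k, where k ≥ 2.
Then b_{k+1} = 10b_k − 21b_{k−1} = 10·(2·3^k − 2·7^k) − 21·(2·3^{k−1} − 2·7^{k−1}) = 2·(10·3 − 21)3^{k−1} − 2·(10·7 − 21)7^{k−1} = 18·3^{k−1} − 98·7^{k−1} = 2·3^{k+1} − 2·7^{k+1}.
So the formula holds for k+1, and by strong induction b_n = 2·3^n − 2·7^n for all n ≥ 1.

b_n = 2·3^n − 2·7^n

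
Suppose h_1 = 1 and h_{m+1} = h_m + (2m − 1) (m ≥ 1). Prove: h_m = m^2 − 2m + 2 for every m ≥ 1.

Base case: h_1 = 1, and 1^2 − 2·1 + 2 = 1.
Assume h_r = r^2 − 2r + 2.
Then h_{r+1} = h_r + (2r − 1) = (r^2 − 2r + 2) + (2r − 1) = r^2 + 1,
and (r+1)^2 − 2·(r+1) + 2 = r^2 + 1.
By induction, h_m = m^2 − 2m + 2 for all m ≥ 1.

h_m = m^2 − 2m + 2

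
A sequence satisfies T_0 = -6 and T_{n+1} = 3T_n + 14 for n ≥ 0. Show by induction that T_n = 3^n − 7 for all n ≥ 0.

Base case: T_0 = -6, and 3^0 − 7 = 1 − 7 = -6.
Assume T_j = 3^j − 7 for some j ≥ 0.
Then T_{j+1} = 3T_j + 14 = 3·(3^j − 7) + 14 = 3^{j+1} − 21 + 14 = 3^{j+1} − 7.
By induction, T_n = 3^n − 7 for all n ≥ 0.

T_n = 3^n − 7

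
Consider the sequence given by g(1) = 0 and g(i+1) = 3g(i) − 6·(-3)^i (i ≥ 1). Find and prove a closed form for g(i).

Claim: g(i) = 3^i + (-3)^i.

Base case: g(1) = 0, and 3^1 + (-3)^1 = 3 − 3 = 0.
Assume g(j) = 3^j + (-3)^j for some j ≥ 1.
Then g(j+1) = 3g(j) − 6·(-3)^j = 3·(3^j + (-3)^j) − 6·(-3)^j = 3^{j+1} + 3·(-3)^j − 6·(-3)^j = 3^{j+1} − 3·(-3)^j = 3^{j+1} + (-3)^{j+1}.
So the formula holds for j+1, and by induction g(i) = 3^i + (-3)^i for all i ≥ 1.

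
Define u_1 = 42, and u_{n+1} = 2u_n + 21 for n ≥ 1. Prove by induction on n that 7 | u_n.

Base case: u_1 = 42 = 7·6, so 7 | u_1.
Assume 7 | u_r, so u_r = 7t for some integer t.
Then u_{r+1} = 2u_r + 21 = 2·(7t) + 21 = 7(2t + 3), so 7 | u_{r+1}.
Hence 7 | u_n for every n ≥ 1, by induction.

7 | u_n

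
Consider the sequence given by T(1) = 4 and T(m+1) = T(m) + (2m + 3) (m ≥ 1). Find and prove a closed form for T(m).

Claim: T(m) = m^2 + 2m + 1.

Base case: T(1) = 4, and 1^2 + 2·1 + 1 = 4.
Assume T(r) = r^2 + 2r + 1.
Then T(r+1) = T(r) + (2r + 3) = (r^2 + 2r + 1) + (2r + 3) = r^2 + 4r + 4,
and (r+1)^2 + 2·(r+1) + 1 = r^2 + 4r + 4.
Hence T(m) = m^2 + 2m + 1 for every m ≥ 1, by induction.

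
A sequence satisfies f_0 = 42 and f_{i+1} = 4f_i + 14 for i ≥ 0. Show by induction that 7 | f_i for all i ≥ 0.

Base case: f_0 = 42 = 7·6, so 7 | f_0.
Assume 7 | f_m, so f_m = 7t for some integer t.
Then f_{m+1} = 4f_m + 14 = 4·(7t) + 14 = 7(4t + 2), so 7 | f_{m+1}.
So the property holds for m+1, and by induction 7 | f_i for all i ≥ 0.

7 | f_i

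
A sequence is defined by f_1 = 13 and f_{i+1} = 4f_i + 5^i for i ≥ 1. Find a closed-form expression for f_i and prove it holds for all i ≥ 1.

Claim: f_i = 2·4^i + 5^i.

Base case: f_1 = 13, and 2·4^1 + 5^1 = 8 + 5 = 13.
Assume f_j = 2·4^j + 5^j for some j ≥ 1.
Then f_{j+1} = 4f_j + 5^j = 4·(2·4^j + 5^j) + 5^j = 2·4^{j+1} + 4·5^j + 5^j = 2·4^{j+1} + 5·5^j = 2·4^{j+1} + 5^{j+1}.
By induction, f_i = 2·4^i + 5^i for all i ≥ 1.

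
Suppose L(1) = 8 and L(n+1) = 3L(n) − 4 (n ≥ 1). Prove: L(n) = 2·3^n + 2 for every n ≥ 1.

Base case: L(1) = 8, and 2·3^1 + 2 = 6 + 2 = 8.
Assume L(j) = 2·3^j + 2 for some j ≥ 1.
Then L(j+1) = 3L(j) − 4 = 3·(2·3^j + 2) − 4 = 6·3^j + 6 − 4 = 2·3^{j+1} + 2.
This completes the inductive step, so L(n) = 2·3^n + 2 for all n ≥ 1.

L(n) = 2·3^n + 2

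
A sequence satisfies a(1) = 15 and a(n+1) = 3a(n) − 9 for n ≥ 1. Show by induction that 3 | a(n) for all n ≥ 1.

Base case: a(1) = 15 = 3·5, so 3 | a(1).
Assume 3 | a(k), so a(k) = 3t for some integer t.
Then a(k+1) = 3a(k) − 9 = 3·(3t) − 9 = 3(3t − 3), so 3 | a(k+1).
So the property holds for k+1, and by induction 3 | a(n) for all n ≥ 1.

3 | a(n)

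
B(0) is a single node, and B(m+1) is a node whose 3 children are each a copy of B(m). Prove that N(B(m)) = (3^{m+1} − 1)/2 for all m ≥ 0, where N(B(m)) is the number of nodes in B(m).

Base case: N(B(0)) = 1, and (3^{0+1} − 1)/2 = 1.
Assume N(B(k)) = (3^{k+1} − 1)/2.
Then N(B(k+1)) = 1 + 3N(B(k)) = 1 + 3·(3^{k+1} − 1)/2 = 1 + (3^{k+2} − 3)/2 = (2 + 3^{k+2} − 3)/2 = (3^{k+2} − 1)/2.
This completes the inductive step, so N(B(m)) = (3^{m+1} − 1)/2 for all m ≥ 0.

N(B(m)) = (3^{m+1} − 1)/2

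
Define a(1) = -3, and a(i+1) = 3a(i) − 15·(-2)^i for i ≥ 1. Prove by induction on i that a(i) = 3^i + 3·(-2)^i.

Base case: a(1) = -3, and 3^1 + 3·(-2)^1 = 3 − 6 = -3.
Assume a(k) = 3^k + 3·(-2)^k for some k ≥ 1.
Then a(k+1) = 3a(k) − 15·(-2)^k = 3·(3^k + 3·(-2)^k) − 15·(-2)^k = 3^{k+1} + 9·(-2)^k − 15·(-2)^k = 3^{k+1} − 6·(-2)^k = 3^{k+1} + 3·(-2)^{k+1}.
This completes the inductive step, so a(i) = 3^i + 3·(-2)^i for all i ≥ 1.

a(i) = 3^i + 3·(-2)^i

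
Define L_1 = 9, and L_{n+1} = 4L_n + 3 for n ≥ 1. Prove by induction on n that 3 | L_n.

Base case: L_1 = 9 = 3·3, so 3 | L_1.
Assume 3 | L_k, so L_k = 3t for some integer t.
Then L_{k+1} = 4L_k + 3 = 4·(3t) + 3 = 3(4t + 1), so 3 | L_{k+1}.
Hence 3 | L_n for every n ≥ 1, by induction.

3 | L_n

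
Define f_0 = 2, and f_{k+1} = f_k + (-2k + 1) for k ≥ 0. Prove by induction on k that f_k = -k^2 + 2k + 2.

Base case: f_0 = 2, and -0^2 + 2·0 + 2 = 2.
Assume f_m = -m^2 + 2m + 2.
Then f_{m+1} = f_m + (-2m + 1) = (-m^2 + 2m + 2) + (-2m + 1) = -m^2 + 3,
and -(m+1)^2 + 2·(m+1) + 2 = -m^2 + 3.
This completes the inductive step, so f_k = -k^2 + 2k + 2 for all k ≥ 0.

f_k = -k^2 + 2k + 2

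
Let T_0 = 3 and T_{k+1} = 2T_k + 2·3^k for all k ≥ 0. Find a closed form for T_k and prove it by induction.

Claim: T_k = 2^k + 2·3^k.

Base case: T_0 = 3, and 2^0 + 2·3^0 = 1 + 2 = 3.
Assume T_j = 2^j + 2·3^j for some j ≥ 0.
Then T_{j+1} = 2T_j + 2·3^j = 2·(2^j + 2·3^j) + 2·3^j = 2^{j+1} + 4·3^j + 2·3^j = 2^{j+1} + 6·3^j = 2^{j+1} + 2·3^{j+1}.
So the formula holds for j+1, and by induction T_k = 2^k + 2·3^k for all k ≥ 0.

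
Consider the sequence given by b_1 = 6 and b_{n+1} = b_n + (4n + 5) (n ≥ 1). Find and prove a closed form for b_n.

Claim: b_n = 2n^2 + 3n + 1.

Base case: b_1 = 6, and 2·1^2 + 3·1 + 1 = 6.
Assume b_j = 2j^2 + 3j + 1.
Then b_{j+1} = b_j + (4j + 5) = (2j^2 + 3j + 1) + (4j + 5) = 2j^2 + 7j + 6,
and 2·(j+1)^2 + 3·(j+1) + 1 = 2j^2 + 7j + 6.
By induction, b_n = 2n^2 + 3n + 1 for all n ≥ 1.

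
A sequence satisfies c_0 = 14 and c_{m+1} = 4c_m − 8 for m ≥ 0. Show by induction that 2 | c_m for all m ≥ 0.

Base case: c_0 = 14 = 2·7, so 2 | c_0.
Assume 2 | c_k, so c_k = 2t for some integer t.
Then c_{k+1} = 4c_k − 8 = 4·(2t) − 8 = 2(4t − 4), so 2 | c_{k+1}.
By induction, 2 | c_m for all m ≥ 0.

2 | c_m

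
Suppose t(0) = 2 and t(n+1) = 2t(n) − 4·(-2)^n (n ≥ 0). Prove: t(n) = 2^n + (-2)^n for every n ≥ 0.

Base case: t(0) = 2, and 2^0 + (-2)^0 = 1 + 1 = 2.
Assume t(k) = 2^k + (-2)^k for some k ≥ 0.
Then t(k+1) = 2t(k) − 4·(-2)^k = 2·(2^k + (-2)^k) − 4·(-2)^k = 2^{k+1} + 2·(-2)^k − 4·(-2)^k = 2^{k+1} − 2·(-2)^k = 2^{k+1} + (-2)^{k+1}.
By induction, t(n) = 2^n + (-2)^n for all n ≥ 0.

t(n) = 2^n + (-2)^n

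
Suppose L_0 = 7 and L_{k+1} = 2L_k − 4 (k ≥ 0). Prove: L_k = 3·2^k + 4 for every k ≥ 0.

Base case: L_0 = 7, and 3·2^0 + 4 = 3 + 4 = 7.
Assume L_j = 3·2^j + 4 for some j ≥ 0.
Then L_{j+1} = 2L_j − 4 = 2·(3·2^j + 4) − 4 = 6·2^j + 8 − 4 = 3·2^{j+1} + 4.
Hence L_k = 3·2^k + 4 for every k ≥ 0, by induction.

L_k = 3·2^k + 4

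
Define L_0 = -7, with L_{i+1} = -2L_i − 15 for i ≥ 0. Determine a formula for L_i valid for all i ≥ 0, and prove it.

Claim: L_i = -2·(-2)^i − 5.

Base case: L_0 = -7, and -2·(-2)^0 − 5 = -2 − 5 = -7.
Assume L_m = -2·(-2)^m − 5 for some m ≥ 0.
Then L_{m+1} = -2L_m − 15 = -2·(-2·(-2)^m − 5) − 15 = 4·(-2)^m + 10 − 15 = -2·(-2)^{m+1} − 5.
This completes the inductive step, so L_i = -2·(-2)^i − 5 for all i ≥ 0.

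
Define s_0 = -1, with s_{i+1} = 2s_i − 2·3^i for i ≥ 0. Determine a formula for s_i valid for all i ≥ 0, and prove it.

Claim: s_i = 2^i − 2·3^i.

Base case: s_0 = -1, and 2^0 − 2·3^0 = 1 − 2 = -1.
Assume s_j = 2^j − 2·3^j for some j ≥ 0.
Then s_{j+1} = 2s_j − 2·3^j = 2·(2^j − 2·3^j) − 2·3^j = 2^{j+1} − 4·3^j − 2·3^j = 2^{j+1} − 6·3^j = 2^{j+1} − 2·3^{j+1}.
By induction, s_i = 2^i − 2·3^i for all i ≥ 0.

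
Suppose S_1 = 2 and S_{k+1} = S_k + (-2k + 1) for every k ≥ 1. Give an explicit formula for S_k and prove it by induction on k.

Claim: S_k = -k^2 + 2k + 1.

Base case: S_1 = 2, and -1^2 + 2·1 + 1 = 2.
Assume S_m = -m^2 + 2m + 1.
Then S_{m+1} = S_m + (-2m + 1) = (-m^2 + 2m + 1) + (-2m + 1) = -m^2 + 2,
and -(m+1)^2 + 2·(m+1) + 1 = -m^2 + 2.
By induction, S_k = -k^2 + 2k + 1 for all k ≥ 1.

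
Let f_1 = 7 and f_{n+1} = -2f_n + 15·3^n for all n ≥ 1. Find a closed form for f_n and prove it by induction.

Claim: f_n = (-2)^n + 3·3^n.

Base case: f_1 = 7, and (-2)^1 + 3·3^1 = -2 + 9 = 7.
Assume f_r = (-2)^r + 3·3^r for some r ≥ 1.
Then f_{r+1} = -2f_r + 15·3^r = -2·((-2)^r + 3·3^r) + 15·3^r = (-2)^{r+1} − 6·3^r + 15·3^r = (-2)^{r+1} + 9·3^r = (-2)^{r+1} + 3·3^{r+1}.
So the formula holds for r+1, and by induction f_n = (-2)^n + 3·3^n for all n ≥ 1.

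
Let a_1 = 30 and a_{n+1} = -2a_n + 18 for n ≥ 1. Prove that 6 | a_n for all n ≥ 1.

Base case: a_1 = 30 = 6·5, so 6 | a_1.
Assume 6 | a_m, so a_m = 6t for some integer t.
Then a_{m+1} = -2a_m + 18 = -2·(6t) + 18 = 6(-2t + 3), so 6 | a_{m+1}.
By induction, 6 | a_n for all n ≥ 1.

6 | a_n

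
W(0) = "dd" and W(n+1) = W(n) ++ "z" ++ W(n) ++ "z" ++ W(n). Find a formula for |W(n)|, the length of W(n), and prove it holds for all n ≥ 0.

Claim: |W(n)| = 3^{n+1} − 1.

Base case: |W(0)| = 2, and 3^{0+1} − 1 = 2.
Assume |W(k)| = 3^{k+1} − 1.
Then |W(k+1)| = 3|W(k)| + 2 = 3(3^{k+1} − 1) + 2 = 3^{k+2} − 3 + 2 = 3^{k+2} − 1.
So the formula holds for k+1, and by induction |W(n)| = 3^{n+1} − 1 for all n ≥ 0.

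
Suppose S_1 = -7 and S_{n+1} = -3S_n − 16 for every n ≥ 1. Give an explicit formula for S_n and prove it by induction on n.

Claim: S_n = (-3)^n − 4.

Base case: S_1 = -7, and (-3)^1 − 4 = -3 − 4 = -7.
Assume S_r = (-3)^r − 4 for some r ≥ 1.
Then S_{r+1} = -3S_r − 16 = -3·((-3)^r − 4) − 16 = -3·(-3)^r + 12 − 16 = (-3)^{r+1} − 4.
By induction, S_n = (-3)^n − 4 for all n ≥ 1.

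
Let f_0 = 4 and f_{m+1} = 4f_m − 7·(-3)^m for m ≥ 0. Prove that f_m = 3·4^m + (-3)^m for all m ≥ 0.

Base case: f_0 = 4, and 3·4^0 + (-3)^0 = 3 + 1 = 4.
Assume f_j = 3·4^j + (-3)^j for some j ≥ 0.
Then f_{j+1} = 4f_j − 7·(-3)^j = 4·(3·4^j + (-3)^j) − 7·(-3)^j = 3·4^{j+1} + 4·(-3)^j − 7·(-3)^j = 3·4^{j+1} − 3·(-3)^j = 3·4^{j+1} + (-3)^{j+1}.
By induction, f_m = 3·4^m + (-3)^m for all m ≥ 0.

f_m = 3·4^m + (-3)^m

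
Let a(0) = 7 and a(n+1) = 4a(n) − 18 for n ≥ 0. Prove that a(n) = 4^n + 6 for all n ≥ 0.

Base case: a(0) = 7, and 4^0 + 6 = 1 + 6 = 7.
Assume a(j) = 4^j + 6 for some j ≥ 0.
Then a(j+1) = 4a(j) − 18 = 4·(4^j + 6) − 18 = 4^{j+1} + 24 − 18 = 4^{j+1} + 6.
By induction, a(n) = 4^n + 6 for all n ≥ 0.

a(n) = 4^n + 6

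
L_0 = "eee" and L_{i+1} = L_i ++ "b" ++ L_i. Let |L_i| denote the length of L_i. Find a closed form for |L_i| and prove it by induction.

Claim: |L_i| = 2^{i+2} − 1.

Base case: |L_0| = 3, and 2^{0+2} − 1 = 3.
Assume |L_r| = 2^{r+2} − 1.
Then |L_{r+1}| = |L_r| + 1 + |L_r| = 2|L_r| + 1 = 2(2^{r+2} − 1) + 1 = 2^{r+3} − 2 + 1 = 2^{r+3} − 1.
By induction, |L_i| = 2^{i+2} − 1 for all i ≥ 0.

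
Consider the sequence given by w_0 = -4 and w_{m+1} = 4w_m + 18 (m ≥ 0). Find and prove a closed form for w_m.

Claim: w_m = 2·4^m − 6.

Base case: w_0 = -4, and 2·4^0 − 6 = 2 − 6 = -4.
Assume w_j = 2·4^j − 6 for some j ≥ 0.
Then w_{j+1} = 4w_j + 18 = 4·(2·4^j − 6) + 18 = 8·4^j − 24 + 18 = 2·4^{j+1} − 6.
Hence w_m = 2·4^m − 6 for every m ≥ 0, by induction.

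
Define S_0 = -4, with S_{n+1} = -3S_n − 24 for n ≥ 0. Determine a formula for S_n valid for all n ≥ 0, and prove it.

Claim: S_n = 2·(-3)^n − 6.

Base case: S_0 = -4, and 2·(-3)^0 − 6 = 2 − 6 = -4.
Assume S_r = 2·(-3)^r − 6 for some r ≥ 0.
Then S_{r+1} = -3S_r − 24 = -3·(2·(-3)^r − 6) − 24 = -6·(-3)^r + 18 − 24 = 2·(-3)^{r+1} − 6.
This completes the inductive step, so S_n = 2·(-3)^n − 6 for all n ≥ 0.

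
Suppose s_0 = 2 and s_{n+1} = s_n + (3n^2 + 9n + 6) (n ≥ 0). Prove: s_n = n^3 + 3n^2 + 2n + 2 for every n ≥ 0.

Base case: s_0 = 2, and 0^3 + 3·0^2 + 2·0 + 2 = 2.
Assume s_m = m^3 + 3m^2 + 2m + 2.
Then s_{m+1} = s_m + (3m^2 + 9m + 6) = (m^3 + 3m^2 + 2m + 2) + (3m^2 + 9m + 6) = m^3 + 6m^2 + 11m + 8,
and (m+1)^3 + 3·(m+1)^2 + 2·(m+1) + 2 = m^3 + 6m^2 + 11m + 8.
Hence s_n = n^3 + 3n^2 + 2n + 2 for every n ≥ 0, by induction.

s_n = n^3 + 3n^2 + 2n + 2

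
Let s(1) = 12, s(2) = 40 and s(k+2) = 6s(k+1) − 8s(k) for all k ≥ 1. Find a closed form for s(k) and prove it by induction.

Claim: s(k) = 2·4^k + 2·2^k.

Base cases: s(1) = 12 and 2·4^1 + 2·2^1 = 12; s(2) = 40 and 2·4^2 + 2·2^2 = 40.
Assume s(j) = 2·4^j + 2·2^j for all 1 ≤ j ≤ m, where m ≥ 2.
Then s(m+1) = 6s(m) − 8s(m−1) = 6·(2·4^m + 2·2^m) − 8·(2·4^{m−1} + 2·2^{m−1}) = 2·(6·4 − 8)4^{m−1} + 2·(6·2 − 8)2^{m−1} = 32·4^{m−1} + 8·2^{m−1} = 2·4^{m+1} + 2·2^{m+1}.
Hence s(k) = 2·4^k + 2·2^k for every k ≥ 1, by strong induction.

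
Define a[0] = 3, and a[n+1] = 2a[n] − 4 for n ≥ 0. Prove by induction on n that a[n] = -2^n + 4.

Base case: a[0] = 3, and -2^0 + 4 = -1 + 4 = 3.
Assume a[k] = -2^k + 4 for some k ≥ 0.
Then a[k+1] = 2a[k] − 4 = 2·(-2^k + 4) − 4 = -2^{k+1} + 8 − 4 = -2^{k+1} + 4.
This completes the inductive step, so a[n] = -2^n + 4 for all n ≥ 0.

a[n] = -2^n + 4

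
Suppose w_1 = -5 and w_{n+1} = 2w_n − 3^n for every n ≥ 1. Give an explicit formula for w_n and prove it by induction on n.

Claim: w_n = -2^n − 3^n.

Base case: w_1 = -5, and -2^1 − 3^1 = -2 − 3 = -5.
Assume w_j = -2^j − 3^j for some j ≥ 1.
Then w_{j+1} = 2w_j − 3^j = 2·(-2^j − 3^j) − 3^j = -2^{j+1} − 2·3^j − 3^j = -2^{j+1} − 3·3^j = -2^{j+1} − 3^{j+1}.
Hence w_n = -2^n − 3^n for every n ≥ 1, by induction.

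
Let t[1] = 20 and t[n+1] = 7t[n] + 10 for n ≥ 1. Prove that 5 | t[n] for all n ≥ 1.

Base case: t[1] = 20 = 5·4, so 5 | t[1].
Assume 5 | t[r], so t[r] = 5s for some integer s.
Then t[r+1] = 7t[r] + 10 = 7·(5s) + 10 = 5(7s + 2), so 5 | t[r+1].
By induction, 5 | t[n] for all n ≥ 1.

5 | t[n]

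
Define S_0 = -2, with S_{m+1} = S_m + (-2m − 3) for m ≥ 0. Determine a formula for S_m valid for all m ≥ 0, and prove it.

Claim: S_m = -m^2 − 2m − 2.

Base case: S_0 = -2, and -0^2 − 2·0 − 2 = -2.
Assume S_k = -k^2 − 2k − 2.
Then S_{k+1} = S_k + (-2k − 3) = (-k^2 − 2k − 2) + (-2k − 3) = -k^2 − 4k − 5,
and -(k+1)^2 − 2·(k+1) − 2 = -k^2 − 4k − 5.
Hence S_m = -m^2 − 2m − 2 for every m ≥ 0, by induction.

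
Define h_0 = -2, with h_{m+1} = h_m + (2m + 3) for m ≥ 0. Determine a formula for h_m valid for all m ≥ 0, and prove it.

Claim: h_m = m^2 + 2m − 2.

Base case: h_0 = -2, and 0^2 + 2·0 − 2 = -2.
Assume h_r = r^2 + 2r − 2.
Then h_{r+1} = h_r + (2r + 3) = (r^2 + 2r − 2) + (2r + 3) = r^2 + 4r + 1,
and (r+1)^2 + 2·(r+1) − 2 = r^2 + 4r + 1.
This completes the inductive step, so h_m = m^2 + 2m − 2 for all m ≥ 0.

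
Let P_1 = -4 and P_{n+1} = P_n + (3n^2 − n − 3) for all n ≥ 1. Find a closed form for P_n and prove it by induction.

Claim: P_n = n^3 − 2n^2 − 2n − 1.

Base case: P_1 = -4, and 1^3 − 2·1^2 − 2·1 − 1 = -4.
Assume P_m = m^3 − 2m^2 − 2m − 1.
Then P_{m+1} = P_m + (3m^2 − m − 3) = (m^3 − 2m^2 − 2m − 1) + (3m^2 − m − 3) = m^3 + m^2 − 3m − 4,
and (m+1)^3 − 2·(m+1)^2 − 2·(m+1) − 1 = m^3 + m^2 − 3m − 4.
Hence P_n = n^3 − 2n^2 − 2n − 1 for every n ≥ 1, by induction.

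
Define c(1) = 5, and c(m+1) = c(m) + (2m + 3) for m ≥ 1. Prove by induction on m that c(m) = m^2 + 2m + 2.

Base case: c(1) = 5, and 1^2 + 2·1 + 2 = 5.
Assume c(j) = j^2 + 2j + 2.
Then c(j+1) = c(j) + (2j + 3) = (j^2 + 2j + 2) + (2j + 3) = j^2 + 4j + 5,
and (j+1)^2 + 2·(j+1) + 2 = j^2 + 4j + 5.
Hence c(m) = m^2 + 2m + 2 for every m ≥ 1, by induction.

c(m) = m^2 + 2m + 2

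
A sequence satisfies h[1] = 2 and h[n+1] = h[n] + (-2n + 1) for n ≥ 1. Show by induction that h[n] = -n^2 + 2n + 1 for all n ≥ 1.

Base case: h[1] = 2, and -1^2 + 2·1 + 1 = 2.
Assume h[m] = -m^2 + 2m + 1.
Then h[m+1] = h[m] + (-2m + 1) = (-m^2 + 2m + 1) + (-2m + 1) = -m^2 + 2,
and -(m+1)^2 + 2·(m+1) + 1 = -m^2 + 2.
This completes the inductive step, so h[n] = -n^2 + 2n + 1 for all n ≥ 1.

h[n] = -n^2 + 2n + 1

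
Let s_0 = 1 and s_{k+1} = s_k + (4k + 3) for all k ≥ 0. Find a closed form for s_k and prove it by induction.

Claim: s_k = 2k^2 + k + 1.

Base case: s_0 = 1, and 2·0^2 + 0 + 1 = 1.
Assume s_m = 2m^2 + m + 1.
Then s_{m+1} = s_m + (4m + 3) = (2m^2 + m + 1) + (4m + 3) = 2m^2 + 5m + 4,
and 2·(m+1)^2 + (m+1) + 1 = 2m^2 + 5m + 4.
Hence s_k = 2k^2 + k + 1 for every k ≥ 0, by induction.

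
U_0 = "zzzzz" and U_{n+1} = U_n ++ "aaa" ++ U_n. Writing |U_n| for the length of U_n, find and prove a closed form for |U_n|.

Claim: |U_n| = 2^{n+3} − 3.

Base case: |U_0| = 5, and 2^{0+3} − 3 = 5.
Assume |U_r| = 2^{r+3} − 3.
Then |U_{r+1}| = |U_r| + 3 + |U_r| = 2|U_r| + 3 = 2(2^{r+3} − 3) + 3 = 2^{r+1+3} − 6 + 3 = 2^{r+1+3} − 3.
This completes the inductive step, so |U_n| = 2^{n+3} − 3 for all n ≥ 0.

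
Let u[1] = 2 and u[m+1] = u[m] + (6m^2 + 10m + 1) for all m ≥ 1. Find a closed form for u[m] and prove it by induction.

Claim: u[m] = 2m^3 + 2m^2 − 3m + 1.

Base case: u[1] = 2, and 2·1^3 + 2·1^2 − 3·1 + 1 = 2.
Assume u[r] = 2r^3 + 2r^2 − 3r + 1.
Then u[r+1] = u[r] + (6r^2 + 10r + 1) = (2r^3 + 2r^2 − 3r + 1) + (6r^2 + 10r + 1) = 2r^3 + 8r^2 + 7r + 2,
and 2·(r+1)^3 + 2·(r+1)^2 − 3·(r+1) + 1 = 2r^3 + 8r^2 + 7r + 2.
Hence u[m] = 2m^3 + 2m^2 − 3m + 1 for every m ≥ 1, by induction.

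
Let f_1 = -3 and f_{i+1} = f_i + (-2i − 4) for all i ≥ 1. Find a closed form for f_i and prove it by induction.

Claim: f_i = -i^2 − 3i + 1.

Base case: f_1 = -3, and -1^2 − 3·1 + 1 = -3.
Assume f_m = -m^2 − 3m + 1.
Then f_{m+1} = f_m + (-2m − 4) = (-m^2 − 3m + 1) + (-2m − 4) = -m^2 − 5m − 3,
and -(m+1)^2 − 3·(m+1) + 1 = -m^2 − 5m − 3.
Hence f_i = -i^2 − 3i + 1 for every i ≥ 1, by induction.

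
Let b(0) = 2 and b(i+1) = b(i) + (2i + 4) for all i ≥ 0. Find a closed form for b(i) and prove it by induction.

Claim: b(i) = i^2 + 3i + 2.

Base case: b(0) = 2, and 0^2 + 3·0 + 2 = 2.
Assume b(r) = r^2 + 3r + 2.
Then b(r+1) = b(r) + (2r + 4) = (r^2 + 3r + 2) + (2r + 4) = r^2 + 5r + 6,
and (r+1)^2 + 3·(r+1) + 2 = r^2 + 5r + 6.
Hence b(i) = i^2 + 3i + 2 for every i ≥ 0, by induction.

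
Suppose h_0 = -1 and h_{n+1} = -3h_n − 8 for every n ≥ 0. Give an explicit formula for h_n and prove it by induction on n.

Claim: h_n = (-3)^n − 2.

Base case: h_0 = -1, and (-3)^0 − 2 = 1 − 2 = -1.
Assume h_m = (-3)^m − 2 for some m ≥ 0.
Then h_{m+1} = -3h_m − 8 = -3·((-3)^m − 2) − 8 = -3·(-3)^m + 6 − 8 = (-3)^{m+1} − 2.
Hence h_n = (-3)^n − 2 for every n ≥ 0, by induction.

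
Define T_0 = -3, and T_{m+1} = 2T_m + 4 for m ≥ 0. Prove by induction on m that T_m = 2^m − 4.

Base case: T_0 = -3, and 2^0 − 4 = 1 − 4 = -3.
Assume T_k = 2^k − 4 for some k ≥ 0.
Then T_{k+1} = 2T_k + 4 = 2·(2^k − 4) + 4 = 2^{k+1} − 8 + 4 = 2^{k+1} − 4.
This completes the inductive step, so T_m = 2^m − 4 for all m ≥ 0.

T_m = 2^m − 4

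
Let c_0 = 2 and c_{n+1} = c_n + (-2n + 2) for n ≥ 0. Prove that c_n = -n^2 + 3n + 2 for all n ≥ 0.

Base case: c_0 = 2, and -0^2 + 3·0 + 2 = 2.
Assume c_j = -j^2 + 3j + 2.
Then c_{j+1} = c_j + (-2j + 2) = (-j^2 + 3j + 2) + (-2j + 2) = -j^2 + j + 4,
and -(j+1)^2 + 3·(j+1) + 2 = -j^2 + j + 4.
This completes the inductive step, so c_n = -n^2 + 3n + 2 for all n ≥ 0.

c_n = -n^2 + 3n + 2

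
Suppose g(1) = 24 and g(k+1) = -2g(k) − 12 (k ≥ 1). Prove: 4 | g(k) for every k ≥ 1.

Base case: g(1) = 24 = 4·6, so 4 | g(1).
Assume 4 | g(j), so g(j) = 4t for some integer t.
Then g(j+1) = -2g(j) − 12 = -2·(4t) − 12 = 4(-2t − 3), so 4 | g(j+1).
Hence 4 | g(k) for every k ≥ 1, by induction.

4 | g(k)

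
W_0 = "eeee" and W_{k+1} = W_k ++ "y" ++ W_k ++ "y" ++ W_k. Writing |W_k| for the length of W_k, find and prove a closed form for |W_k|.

Claim: |W_k| = 5·3^k − 1.

Base case: |W_0| = 4, and 5·3^0 − 1 = 4.
Assume |W_m| = 5·3^m − 1.
Then |W_{m+1}| = 3|W_m| + 2 = 3(5·3^m − 1) + 2 = 5·3^{m+1} − 3 + 2 = 5·3^{m+1} − 1.
This completes the inductive step, so |W_k| = 5·3^k − 1 for all k ≥ 0.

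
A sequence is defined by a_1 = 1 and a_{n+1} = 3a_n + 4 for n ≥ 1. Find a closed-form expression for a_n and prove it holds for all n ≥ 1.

Claim: a_n = 3^n − 2.

Base case: a_1 = 1, and 3^1 − 2 = 3 − 2 = 1.
Assume a_j = 3^j − 2 for some j ≥ 1.
Then a_{j+1} = 3a_j + 4 = 3·(3^j − 2) + 4 = 3^{j+1} − 6 + 4 = 3^{j+1} − 2.
This completes the inductive step, so a_n = 3^n − 2 for all n ≥ 1.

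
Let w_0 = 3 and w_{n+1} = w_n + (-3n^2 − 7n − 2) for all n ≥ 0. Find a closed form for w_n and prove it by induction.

Claim: w_n = -n^3 − 2n^2 + n + 3.

Base case: w_0 = 3, and -0^3 − 2·0^2 + 0 + 3 = 3.
Assume w_k = -k^3 − 2k^2 + k + 3.
Then w_{k+1} = w_k + (-3k^2 − 7k − 2) = (-k^3 − 2k^2 + k + 3) + (-3k^2 − 7k − 2) = -k^3 − 5k^2 − 6k + 1,
and -(k+1)^3 − 2·(k+1)^2 + (k+1) + 3 = -k^3 − 5k^2 − 6k + 1.
This completes the inductive step, so w_n = -n^3 − 2n^2 + n + 3 for all n ≥ 0.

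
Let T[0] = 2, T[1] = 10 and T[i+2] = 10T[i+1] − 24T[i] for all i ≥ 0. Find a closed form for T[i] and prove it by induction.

Claim: T[i] = 6^i + 4^i.

Base cases: T[0] = 2 and 6^0 + 4^0 = 2; T[1] = 10 and 6^1 + 4^1 = 10.
Assume T[t] = 6^t + 4^t for all 0 ≤ t ≤ j, where j ≥ 1.
Then T[j+1] = 10T[j] − 24T[j−1] = 10·(6^j + 4^j) − 24·(6^{j−1} + 4^{j−1}) = (10·6 − 24)6^{j−1} + (10·4 − 24)4^{j−1} = 36·6^{j−1} + 16·4^{j−1} = 6^{j+1} + 4^{j+1}.
Hence T[i] = 6^i + 4^i for every i ≥ 0, by strong induction.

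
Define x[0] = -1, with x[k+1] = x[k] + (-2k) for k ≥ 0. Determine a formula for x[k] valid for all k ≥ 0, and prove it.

Claim: x[k] = -k^2 + k − 1.

Base case: x[0] = -1, and -0^2 + 0 − 1 = -1.
Assume x[j] = -j^2 + j − 1.
Then x[j+1] = x[j] + (-2j) = (-j^2 + j − 1) + (-2j) = -j^2 − j − 1,
and -(j+1)^2 + (j+1) − 1 = -j^2 − j − 1.
Hence x[k] = -k^2 + k − 1 for every k ≥ 0, by induction.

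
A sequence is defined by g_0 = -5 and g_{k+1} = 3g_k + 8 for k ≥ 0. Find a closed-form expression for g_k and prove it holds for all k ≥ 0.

Claim: g_k = -3^k − 4.

Base case: g_0 = -5, and -3^0 − 4 = -1 − 4 = -5.
Assume g_m = -3^m − 4 for some m ≥ 0.
Then g_{m+1} = 3g_m + 8 = 3·(-3^m − 4) + 8 = -3^{m+1} − 12 + 8 = -3^{m+1} − 4.
So the formula holds for m+1, and by induction g_k = -3^k − 4 for all k ≥ 0.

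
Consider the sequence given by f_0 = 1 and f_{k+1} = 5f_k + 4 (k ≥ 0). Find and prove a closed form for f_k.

Claim: f_k = 2·5^k − 1.

Base case: f_0 = 1, and 2·5^0 − 1 = 2 − 1 = 1.
Assume f_m = 2·5^m − 1 for some m ≥ 0.
Then f_{m+1} = 5f_m + 4 = 5·(2·5^m − 1) + 4 = 10·5^m − 5 + 4 = 2·5^{m+1} − 1.
By induction, f_k = 2·5^k − 1 for all k ≥ 0.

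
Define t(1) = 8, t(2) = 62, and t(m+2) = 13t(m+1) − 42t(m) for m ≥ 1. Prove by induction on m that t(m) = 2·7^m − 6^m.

Base cases: t(1) = 8 and 2·7^1 − 6^1 = 8; t(2) = 62 and 2·7^2 − 6^2 = 62.
Assume t(j) = 2·7^j − 6^j for all 1 ≤ j ≤ r, where r ≥ 2.
Then t(r+1) = 13t(r) − 42t(r−1) = 13·(2·7^r − 6^r) − 42·(2·7^{r−1} − 6^{r−1}) = 2·(13·7 − 42)7^{r−1} − (13·6 − 42)6^{r−1} = 98·7^{r−1} − 36·6^{r−1} = 2·7^{r+1} − 6^{r+1}.
This completes the inductive step, so t(m) = 2·7^m − 6^m for all m ≥ 1.

t(m) = 2·7^m − 6^m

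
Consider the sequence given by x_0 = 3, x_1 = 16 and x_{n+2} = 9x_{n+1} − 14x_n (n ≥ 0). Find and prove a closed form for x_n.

Claim: x_n = 2·7^n + 2^n.

Base cases: x_0 = 3 and 2·7^0 + 2^0 = 3; x_1 = 16 and 2·7^1 + 2^1 = 16.
Assume x_j = 2·7^j + 2^j for all 0 ≤ j ≤ k, where k ≥ 1.
Then x_{k+1} = 9x_k − 14x_{k−1} = 9·(2·7^k + 2^k) − 14·(2·7^{k−1} + 2^{k−1}) = 2·(9·7 − 14)7^{k−1} + (9·2 − 14)2^{k−1} = 98·7^{k−1} + 4·2^{k−1} = 2·7^{k+1} + 2^{k+1}.
So the formula holds for k+1, and by strong induction x_n = 2·7^n + 2^n for all n ≥ 0.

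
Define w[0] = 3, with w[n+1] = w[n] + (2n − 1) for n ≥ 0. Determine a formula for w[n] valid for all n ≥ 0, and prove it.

Claim: w[n] = n^2 − 2n + 3.

Base case: w[0] = 3, and 0^2 − 2·0 + 3 = 3.
Assume w[r] = r^2 − 2r + 3.
Then w[r+1] = w[r] + (2r − 1) = (r^2 − 2r + 3) + (2r − 1) = r^2 + 2,
and (r+1)^2 − 2·(r+1) + 3 = r^2 + 2.
This completes the inductive step, so w[n] = n^2 − 2n + 3 for all n ≥ 0.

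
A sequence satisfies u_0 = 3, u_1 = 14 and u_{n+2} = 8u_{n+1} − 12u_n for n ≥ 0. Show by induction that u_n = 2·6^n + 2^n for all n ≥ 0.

Base cases: u_0 = 3 and 2·6^0 + 2^0 = 3; u_1 = 14 and 2·6^1 + 2^1 = 14.
Assume u_j = 2·6^j + 2^j for all 0 ≤ j ≤ r, where r ≥ 1.
Then u_{r+1} = 8u_r − 12u_{r−1} = 8·(2·6^r + 2^r) − 12·(2·6^{r−1} + 2^{r−1}) = 2·(8·6 − 12)6^{r−1} + (8·2 − 12)2^{r−1} = 72·6^{r−1} + 4·2^{r−1} = 2·6^{r+1} + 2^{r+1}.
By strong induction, u_n = 2·6^n + 2^n for all n ≥ 0.

u_n = 2·6^n + 2^n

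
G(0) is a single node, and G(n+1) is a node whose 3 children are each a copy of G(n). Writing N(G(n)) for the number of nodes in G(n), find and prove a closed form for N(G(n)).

Claim: N(G(n)) = (3^{n+1} − 1)/2.

Base case: N(G(0)) = 1, and (3^{0+1} − 1)/2 = 1.
Assume N(G(m)) = (3^{m+1} − 1)/2.
Then N(G(m+1)) = 1 + 3N(G(m)) = 1 + 3·(3^{m+1} − 1)/2 = 1 + (3^{m+2} − 3)/2 = (2 + 3^{m+2} − 3)/2 = (3^{m+2} − 1)/2.
By induction, N(G(n)) = (3^{n+1} − 1)/2 for all n ≥ 0.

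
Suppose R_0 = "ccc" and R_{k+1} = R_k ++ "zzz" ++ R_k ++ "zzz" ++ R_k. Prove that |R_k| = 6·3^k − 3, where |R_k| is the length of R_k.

Base case: |R_0| = 3, and 6·3^0 − 3 = 3.
Assume |R_m| = 6·3^m − 3.
Then |R_{m+1}| = 3|R_m| + 6 = 3(6·3^m − 3) + 6 = 6·3^{m+1} − 9 + 6 = 6·3^{m+1} − 3.
So the formula holds for m+1, and by induction |R_k| = 6·3^k − 3 for all k ≥ 0.

|R_k| = 6·3^k − 3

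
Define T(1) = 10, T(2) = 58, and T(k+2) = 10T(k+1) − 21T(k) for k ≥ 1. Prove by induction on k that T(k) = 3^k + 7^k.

Base cases: T(1) = 10 and 3^1 + 7^1 = 10; T(2) = 58 and 3^2 + 7^2 = 58.
Assume T(j) = 3^j + 7^j for all 1 ≤ j ≤ m, where m ≥ 2.
Then T(m+1) = 10T(m) − 21T(m−1) = 10·(3^m + 7^m) − 21·(3^{m−1} + 7^{m−1}) = (10·3 − 21)3^{m−1} + (10·7 − 21)7^{m−1} = 9·3^{m−1} + 49·7^{m−1} = 3^{m+1} + 7^{m+1}.
So the formula holds for m+1, and by strong induction T(k) = 3^k + 7^k for all k ≥ 1.

T(k) = 3^k + 7^k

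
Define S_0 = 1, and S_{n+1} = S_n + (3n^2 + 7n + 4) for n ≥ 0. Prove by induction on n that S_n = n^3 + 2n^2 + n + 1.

Base case: S_0 = 1, and 0^3 + 2·0^2 + 0 + 1 = 1.
Assume S_m = m^3 + 2m^2 + m + 1.
Then S_{m+1} = S_m + (3m^2 + 7m + 4) = (m^3 + 2m^2 + m + 1) + (3m^2 + 7m + 4) = m^3 + 5m^2 + 8m + 5,
and (m+1)^3 + 2·(m+1)^2 + (m+1) + 1 = m^3 + 5m^2 + 8m + 5.
Hence S_n = n^3 + 2n^2 + n + 1 for every n ≥ 0, by induction.

S_n = n^3 + 2n^2 + n + 1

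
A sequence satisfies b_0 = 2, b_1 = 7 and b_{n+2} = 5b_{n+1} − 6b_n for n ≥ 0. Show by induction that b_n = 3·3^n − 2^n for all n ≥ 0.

Base cases: b_0 = 2 and 3·3^0 − 2^0 = 2; b_1 = 7 and 3·3^1 − 2^1 = 7.
Assume b_j = 3·3^j − 2^j for all 0 ≤ j ≤ r, where r ≥ 1.
Then b_{r+1} = 5b_r − 6b_{r−1} = 5·(3·3^r − 2^r) − 6·(3·3^{r−1} − 2^{r−1}) = 3·(5·3 − 6)3^{r−1} − (5·2 − 6)2^{r−1} = 27·3^{r−1} − 4·2^{r−1} = 3·3^{r+1} − 2^{r+1}.
This completes the inductive step, so b_n = 3·3^n − 2^n for all n ≥ 0.

b_n = 3·3^n − 2^n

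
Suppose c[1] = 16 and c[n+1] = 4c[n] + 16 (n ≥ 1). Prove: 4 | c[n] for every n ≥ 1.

Base case: c[1] = 16 = 4·4, so 4 | c[1].
Assume 4 | c[k], so c[k] = 4t for some integer t.
Then c[k+1] = 4c[k] + 16 = 4·(4t) + 16 = 4(4t + 4), so 4 | c[k+1].
Hence 4 | c[n] for every n ≥ 1, by induction.

4 | c[n]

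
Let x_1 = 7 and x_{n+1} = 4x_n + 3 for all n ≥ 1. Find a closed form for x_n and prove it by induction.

Claim: x_n = 2·4^n − 1.

Base case: x_1 = 7, and 2·4^1 − 1 = 8 − 1 = 7.
Assume x_r = 2·4^r − 1 for some r ≥ 1.
Then x_{r+1} = 4x_r + 3 = 4·(2·4^r − 1) + 3 = 8·4^r − 4 + 3 = 2·4^{r+1} − 1.
This completes the inductive step, so x_n = 2·4^n − 1 for all n ≥ 1.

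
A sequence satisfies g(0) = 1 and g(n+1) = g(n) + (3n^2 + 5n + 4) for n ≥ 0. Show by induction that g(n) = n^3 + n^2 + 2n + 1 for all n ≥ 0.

Base case: g(0) = 1, and 0^3 + 0^2 + 2·0 + 1 = 1.
Assume g(r) = r^3 + r^2 + 2r + 1.
Then g(r+1) = g(r) + (3r^2 + 5r + 4) = (r^3 + r^2 + 2r + 1) + (3r^2 + 5r + 4) = r^3 + 4r^2 + 7r + 5,
and (r+1)^3 + (r+1)^2 + 2·(r+1) + 1 = r^3 + 4r^2 + 7r + 5.
Hence g(n) = n^3 + n^2 + 2n + 1 for every n ≥ 0, by induction.

g(n) = n^3 + n^2 + 2n + 1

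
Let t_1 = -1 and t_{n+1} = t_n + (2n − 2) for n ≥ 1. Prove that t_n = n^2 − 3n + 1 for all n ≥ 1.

Base case: t_1 = -1, and 1^2 − 3·1 + 1 = -1.
Assume t_m = m^2 − 3m + 1.
Then t_{m+1} = t_m + (2m − 2) = (m^2 − 3m + 1) + (2m − 2) = m^2 − m − 1,
and (m+1)^2 − 3·(m+1) + 1 = m^2 − m − 1.
This completes the inductive step, so t_n = n^2 − 3n + 1 for all n ≥ 1.

t_n = n^2 − 3n + 1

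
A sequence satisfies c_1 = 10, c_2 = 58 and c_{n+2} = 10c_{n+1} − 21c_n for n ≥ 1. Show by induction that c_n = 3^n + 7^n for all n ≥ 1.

Base cases: c_1 = 10 and 3^1 + 7^1 = 10; c_2 = 58 and 3^2 + 7^2 = 58.
Assume c_j = 3^j + 7^j for all 1 ≤ j ≤ r, where r ≥ 2.
Then c_{r+1} = 10c_r − 21c_{r−1} = 10·(3^r + 7^r) − 21·(3^{r−1} + 7^{r−1}) = (10·3 − 21)3^{r−1} + (10·7 − 21)7^{r−1} = 9·3^{r−1} + 49·7^{r−1} = 3^{r+1} + 7^{r+1}.
By strong induction, c_n = 3^n + 7^n for all n ≥ 1.

c_n = 3^n + 7^n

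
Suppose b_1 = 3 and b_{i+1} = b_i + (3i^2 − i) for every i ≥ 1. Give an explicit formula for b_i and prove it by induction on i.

Claim: b_i = i^3 − 2i^2 + i + 3.

Base case: b_1 = 3, and 1^3 − 2·1^2 + 1 + 3 = 3.
Assume b_k = k^3 − 2k^2 + k + 3.
Then b_{k+1} = b_k + (3k^2 − k) = (k^3 − 2k^2 + k + 3) + (3k^2 − k) = k^3 + k^2 + 3,
and (k+1)^3 − 2·(k+1)^2 + (k+1) + 3 = k^3 + k^2 + 3.
This completes the inductive step, so b_i = i^3 − 2i^2 + i + 3 for all i ≥ 1.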